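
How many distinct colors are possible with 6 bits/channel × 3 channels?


Total bits = 6 bits/channel × 3 channels = 18 bits
Distinct colors = 2^18
= 262,144 colors


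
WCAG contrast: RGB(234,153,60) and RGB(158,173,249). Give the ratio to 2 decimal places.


Linearize each sRGB channel c=v/255: c/12.92 if c ≤ 0.04045 else ((c+0.055)/1.055)^2.4
L = 0.2126×R_lin + 0.7152×G_lin + 0.0722×B_lin
Color 1 (234,153,60):
  R=234: 234/255≈0.9176 > 0.04045 → ((0.9176+0.055)/1.055)^2.4 ≈ 0.82279
  G=153: 153/255≈0.6000 > 0.04045 → ((0.6000+0.055)/1.055)^2.4 ≈ 0.31855
  B=60: 60/255≈0.2353 > 0.04045 → ((0.2353+0.055)/1.055)^2.4 ≈ 0.04519
  L1 = 0.2126×0.82279 + 0.7152×0.31855 + 0.0722×0.04519 ≈ 0.40601
Color 2 (158,173,249):
  R=158: 158/255≈0.6196 > 0.04045 → ((0.6196+0.055)/1.055)^2.4 ≈ 0.34191
  G=173: 173/255≈0.6784 > 0.04045 → ((0.6784+0.055)/1.055)^2.4 ≈ 0.41789
  B=249: 249/255≈0.9765 > 0.04045 → ((0.9765+0.055)/1.055)^2.4 ≈ 0.94731
  L2 = 0.2126×0.34191 + 0.7152×0.41789 + 0.0722×0.94731 ≈ 0.43996
Lighter = 0.43996, Darker = 0.40601
Ratio = (L_lighter + 0.05) / (L_darker + 0.05)
Ratio = (0.43996 + 0.05) / (0.40601 + 0.05) = 0.48996 / 0.45601 ≈ 1.0744
Ratio ≈ 1.07:1


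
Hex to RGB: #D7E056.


D7 → 215 (R)
E0 → 224 (G)
56 → 86 (B)
= RGB(215, 224, 86)


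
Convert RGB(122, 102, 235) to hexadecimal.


R = 122 → 7A (hex)
G = 102 → 66 (hex)
B = 235 → EB (hex)
Hex = #7A66EB


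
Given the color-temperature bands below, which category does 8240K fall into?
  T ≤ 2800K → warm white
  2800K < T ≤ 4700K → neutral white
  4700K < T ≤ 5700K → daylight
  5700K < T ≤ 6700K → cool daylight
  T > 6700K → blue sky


Temperature: 8240K
8240K > 6700K → blue sky
Classification: blue sky


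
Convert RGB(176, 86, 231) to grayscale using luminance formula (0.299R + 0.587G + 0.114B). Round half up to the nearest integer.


Gray = 0.299×R + 0.587×G + 0.114×B
Gray = 0.299×176 + 0.587×86 + 0.114×231
Gray = 52.624 + 50.482 + 26.334
Gray = 129.440 → round half up → 129
Gray = 129


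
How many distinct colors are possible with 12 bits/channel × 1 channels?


Total bits = 12 bits/channel × 1 channels = 12 bits
Distinct colors = 2^12
= 4,096 colors


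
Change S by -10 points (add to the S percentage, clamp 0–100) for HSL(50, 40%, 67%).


Original S = 40%
Adjustment = -10 percentage points
New S = 40 + (-10) = 30
Clamp to [0, 100] → 30
= HSL(50°, 30%, 67%)


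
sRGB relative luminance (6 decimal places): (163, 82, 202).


Linearize each channel (sRGB transfer function): c = v/255; c_lin = c/12.92 if c ≤ 0.04045, else ((c+0.055)/1.055)^2.4
  R: 163/255 ≈ 0.639216 > 0.04045 → ((0.639216+0.055)/1.055)^2.4 ≈ 0.366253
  G: 82/255 ≈ 0.321569 > 0.04045 → ((0.321569+0.055)/1.055)^2.4 ≈ 0.084376
  B: 202/255 ≈ 0.792157 > 0.04045 → ((0.792157+0.055)/1.055)^2.4 ≈ 0.590619
R_lin = 0.366253, G_lin = 0.084376, B_lin = 0.590619
L = 0.2126×R + 0.7152×G + 0.0722×B
L = 0.2126×0.366253 + 0.7152×0.084376 + 0.0722×0.590619
L ≈ 0.180854


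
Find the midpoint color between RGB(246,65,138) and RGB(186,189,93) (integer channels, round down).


Midpoint: each channel = ⌊(C₁+C₂)/2⌋
R: ⌊(246+186)/2⌋ = 216
G: ⌊(65+189)/2⌋ = 127
B: ⌊(138+93)/2⌋ = 115
= RGB(216, 127, 115)


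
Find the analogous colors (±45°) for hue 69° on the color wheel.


Base hue: 69°
Left analog: (69 - 45) mod 360 = 24°
Right analog: (69 + 45) mod 360 = 114°
Analogous hues = 24° and 114°


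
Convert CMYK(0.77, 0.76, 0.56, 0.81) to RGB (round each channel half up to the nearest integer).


R = 255 × (1-C) × (1-K) = 255 × 0.23 × 0.19 = 11.1435 → 11
G = 255 × (1-M) × (1-K) = 255 × 0.24 × 0.19 = 11.628 → 12
B = 255 × (1-Y) × (1-K) = 255 × 0.44 × 0.19 = 21.318 → 21
= RGB(11, 12, 21)


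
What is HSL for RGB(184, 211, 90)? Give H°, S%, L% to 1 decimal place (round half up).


Normalize: R'=184/255≈0.7216, G'=211/255≈0.8275, B'=90/255≈0.3529
Max=211/255, Min=90/255, Δ=Max-Min=121/255
L = (Max+Min)/2 = (211+90)/510 = 301/510 = 0.59019… → L = 59.0%
L > 0.5 → S = Δ/(2-Max-Min) = 121/(510-211-90) = 121/209 = 0.57894… → S = 57.9%
(the 1/255 factors cancel in S and H, so raw channel differences can be used)
Max is G' → H = 60 × ((B-R)/Δ + 2) = 60 × ((90-184)/121 + 2)
  -94/121 + 2 = -0.7768… + 2 = 1.2231…
  H = 60 × 1.2231… = 73.388…° → H = 73.4°
= HSL(73.4°, 57.9%, 59.0%)


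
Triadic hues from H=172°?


Triadic: equally spaced at 120° intervals
H1 = 172°
H2 = (172 + 120) mod 360 = 292°
H3 = (172 + 240) mod 360 = 52°
Triadic = 172°, 292°, 52°


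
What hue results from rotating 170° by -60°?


New hue = (H + rotation) mod 360
New hue = (170 -60) mod 360
= 110 mod 360
= 110°


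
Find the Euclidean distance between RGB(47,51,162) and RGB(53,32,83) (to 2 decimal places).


d = √[(R₁-R₂)² + (G₁-G₂)² + (B₁-B₂)²]
d = √[(47-53)² + (51-32)² + (162-83)²]
d = √[36 + 361 + 6241]
d = √6638
d ≈ 81.47


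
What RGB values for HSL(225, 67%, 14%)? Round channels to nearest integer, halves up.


H=225°, S=0.67, L=0.14
C = (1-|2L-1|)×S = (1-|-0.72|)×0.67 = 0.1876
H' = H/60 = 225/60 ≈ 3.7500; X = C×(1-|H' mod 2 - 1|) = 0.0469
m = L - C/2 = 0.14 - 0.0938 = 0.0462
Sector ⌊H'⌋ = 3 → (R',G',B') = (0.0, 0.0469, 0.1876)
RGB = ((R'+m)×255, (G'+m)×255, (B'+m)×255) = (11.781, 23.7405, 59.619)
Round half up → RGB(12, 24, 60)


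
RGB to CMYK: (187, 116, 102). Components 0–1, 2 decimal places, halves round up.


R'=187/255≈0.7333, G'=116/255≈0.4549, B'=102/255≈0.4000
K = 1 - max(R',G',B') = 1 - 187/255 = 68/255 = 0.26666… → 0.27
(1-R'-K)/(1-K) simplifies to (max-R)/max with max = 187:
C = (187-187)/187 = 0/187 = 0 → 0.00
M = (187-116)/187 = 71/187 = 0.37967… → 0.38
Y = (187-102)/187 = 85/187 = 0.45454… → 0.45
= CMYK(0.00, 0.38, 0.45, 0.27)


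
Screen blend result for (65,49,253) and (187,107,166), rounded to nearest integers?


Screen: C = 255 - (255-A)×(255-B)/255, rounded to nearest integer
R: 255 - (255-65)×(255-187)/255 = 255 - 12920/255 ≈ 255 - 50.667 = 204.333 → 204
G: 255 - (255-49)×(255-107)/255 = 255 - 30488/255 ≈ 255 - 119.561 = 135.439 → 135
B: 255 - (255-253)×(255-166)/255 = 255 - 178/255 ≈ 255 - 0.698 = 254.302 → 254
= RGB(204, 135, 254)


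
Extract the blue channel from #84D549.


Color: #84D549
R = 84 = 132
G = D5 = 213
B = 49 = 73
Blue = 73


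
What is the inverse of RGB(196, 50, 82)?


Invert: (255-R, 255-G, 255-B)
R: 255-196 = 59
G: 255-50 = 205
B: 255-82 = 173
= RGB(59, 205, 173)


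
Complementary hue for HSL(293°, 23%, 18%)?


Complement = opposite side of color wheel = hue + 180°
H' = (293 + 180) mod 360 = 113°
S and L unchanged.
= HSL(113°, 23%, 18%)


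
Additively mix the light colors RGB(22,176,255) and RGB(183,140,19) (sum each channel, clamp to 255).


Additive: each channel = min(255, C₁+C₂)
R: 22+183 = 205 → 205
G: 176+140 = 316 → 255
B: 255+19 = 274 → 255
= RGB(205, 255, 255)


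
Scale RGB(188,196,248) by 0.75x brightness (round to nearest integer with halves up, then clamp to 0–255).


Multiply each channel by 0.75, round half up, clamp to [0, 255]
R: 188×0.75 = 141
G: 196×0.75 = 147
B: 248×0.75 = 186
= RGB(141, 147, 186)


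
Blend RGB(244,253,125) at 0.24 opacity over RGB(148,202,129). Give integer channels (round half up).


C = α×F + (1-α)×B, with 1-α = 0.76
R: 0.24×244 + 0.76×148 = 58.56 + 112.48 = 171.04 → 171
G: 0.24×253 + 0.76×202 = 60.72 + 153.52 = 214.24 → 214
B: 0.24×125 + 0.76×129 = 30.00 + 98.04 = 128.04 → 128
= RGB(171, 214, 128)


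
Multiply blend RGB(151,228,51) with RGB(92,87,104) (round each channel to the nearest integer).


Multiply: C = A×B/255, rounded to nearest integer
R: 151×92/255 = 13892/255 ≈ 54.478 → 54
G: 228×87/255 = 19836/255 ≈ 77.788 → 78
B: 51×104/255 = 5304/255 ≈ 20.800 → 21
= RGB(54, 78, 21)


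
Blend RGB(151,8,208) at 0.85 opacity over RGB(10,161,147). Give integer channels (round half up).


C = α×F + (1-α)×B, with 1-α = 0.15
R: 0.85×151 + 0.15×10 = 128.35 + 1.50 = 129.85 → 130
G: 0.85×8 + 0.15×161 = 6.80 + 24.15 = 30.95 → 31
B: 0.85×208 + 0.15×147 = 176.80 + 22.05 = 198.85 → 199
= RGB(130, 31, 199)


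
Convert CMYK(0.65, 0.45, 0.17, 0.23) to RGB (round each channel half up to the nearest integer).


R = 255 × (1-C) × (1-K) = 255 × 0.35 × 0.77 = 68.7225 → 69
G = 255 × (1-M) × (1-K) = 255 × 0.55 × 0.77 = 107.9925 → 108
B = 255 × (1-Y) × (1-K) = 255 × 0.83 × 0.77 = 162.9705 → 163
= RGB(69, 108, 163)


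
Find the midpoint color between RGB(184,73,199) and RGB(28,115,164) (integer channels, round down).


Midpoint: each channel = ⌊(C₁+C₂)/2⌋
R: ⌊(184+28)/2⌋ = 106
G: ⌊(73+115)/2⌋ = 94
B: ⌊(199+164)/2⌋ = 181
= RGB(106, 94, 181)


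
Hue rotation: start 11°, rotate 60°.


New hue = (H + rotation) mod 360
New hue = (11 + 60) mod 360
= 71 mod 360
= 71°


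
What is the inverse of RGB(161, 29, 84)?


Invert: (255-R, 255-G, 255-B)
R: 255-161 = 94
G: 255-29 = 226
B: 255-84 = 171
= RGB(94, 226, 171)


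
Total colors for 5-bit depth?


Colors = 2^bits = 2^5
= 32 colors


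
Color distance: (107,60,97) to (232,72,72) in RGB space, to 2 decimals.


d = √[(R₁-R₂)² + (G₁-G₂)² + (B₁-B₂)²]
d = √[(107-232)² + (60-72)² + (97-72)²]
d = √[15625 + 144 + 625]
d = √16394
d ≈ 128.04


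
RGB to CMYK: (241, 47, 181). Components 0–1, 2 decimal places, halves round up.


R'=241/255≈0.9451, G'=47/255≈0.1843, B'=181/255≈0.7098
K = 1 - max(R',G',B') = 1 - 241/255 = 14/255 = 0.05490… → 0.05
(1-R'-K)/(1-K) simplifies to (max-R)/max with max = 241:
C = (241-241)/241 = 0/241 = 0 → 0.00
M = (241-47)/241 = 194/241 = 0.80497… → 0.80
Y = (241-181)/241 = 60/241 = 0.24896… → 0.25
= CMYK(0.00, 0.80, 0.25, 0.05)


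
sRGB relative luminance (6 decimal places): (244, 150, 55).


Linearize each channel (sRGB transfer function): c = v/255; c_lin = c/12.92 if c ≤ 0.04045, else ((c+0.055)/1.055)^2.4
  R: 244/255 ≈ 0.956863 > 0.04045 → ((0.956863+0.055)/1.055)^2.4 ≈ 0.904661
  G: 150/255 ≈ 0.588235 > 0.04045 → ((0.588235+0.055)/1.055)^2.4 ≈ 0.304987
  B: 55/255 ≈ 0.215686 > 0.04045 → ((0.215686+0.055)/1.055)^2.4 ≈ 0.038204
R_lin = 0.904661, G_lin = 0.304987, B_lin = 0.038204
L = 0.2126×R + 0.7152×G + 0.0722×B
L = 0.2126×0.904661 + 0.7152×0.304987 + 0.0722×0.038204
L ≈ 0.413216


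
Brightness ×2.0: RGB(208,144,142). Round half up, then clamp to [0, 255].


Multiply each channel by 2.0, round half up, clamp to [0, 255]
R: 208×2.0 = 416 → clamp → 255
G: 144×2.0 = 288 → clamp → 255
B: 142×2.0 = 284 → clamp → 255
= RGB(255, 255, 255)


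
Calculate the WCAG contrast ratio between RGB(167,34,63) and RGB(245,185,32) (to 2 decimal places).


Linearize each sRGB channel c=v/255: c/12.92 if c ≤ 0.04045 else ((c+0.055)/1.055)^2.4
L = 0.2126×R_lin + 0.7152×G_lin + 0.0722×B_lin
Color 1 (167,34,63):
  R=167: 167/255≈0.6549 > 0.04045 → ((0.6549+0.055)/1.055)^2.4 ≈ 0.38643
  G=34: 34/255≈0.1333 > 0.04045 → ((0.1333+0.055)/1.055)^2.4 ≈ 0.01600
  B=63: 63/255≈0.2471 > 0.04045 → ((0.2471+0.055)/1.055)^2.4 ≈ 0.04971
  L1 = 0.2126×0.38643 + 0.7152×0.01600 + 0.0722×0.04971 ≈ 0.09718
Color 2 (245,185,32):
  R=245: 245/255≈0.9608 > 0.04045 → ((0.9608+0.055)/1.055)^2.4 ≈ 0.91310
  G=185: 185/255≈0.7255 > 0.04045 → ((0.7255+0.055)/1.055)^2.4 ≈ 0.48515
  B=32: 32/255≈0.1255 > 0.04045 → ((0.1255+0.055)/1.055)^2.4 ≈ 0.01444
  L2 = 0.2126×0.91310 + 0.7152×0.48515 + 0.0722×0.01444 ≈ 0.54215
Lighter = 0.54215, Darker = 0.09718
Ratio = (L_lighter + 0.05) / (L_darker + 0.05)
Ratio = (0.54215 + 0.05) / (0.09718 + 0.05) = 0.59215 / 0.14718 ≈ 4.0232
Ratio ≈ 4.02:1


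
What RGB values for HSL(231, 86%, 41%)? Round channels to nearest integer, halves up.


H=231°, S=0.86, L=0.41
C = (1-|2L-1|)×S = (1-|-0.18|)×0.86 = 0.7052
H' = H/60 = 231/60 ≈ 3.8500; X = C×(1-|H' mod 2 - 1|) = 0.10578
m = L - C/2 = 0.41 - 0.3526 = 0.0574
Sector ⌊H'⌋ = 3 → (R',G',B') = (0.0, 0.10578, 0.7052)
RGB = ((R'+m)×255, (G'+m)×255, (B'+m)×255) = (14.637, 41.6109, 194.463)
Round half up → RGB(15, 42, 194)


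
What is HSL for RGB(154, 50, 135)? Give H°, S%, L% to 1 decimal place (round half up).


Normalize: R'=154/255≈0.6039, G'=50/255≈0.1961, B'=135/255≈0.5294
Max=154/255, Min=50/255, Δ=Max-Min=104/255
L = (Max+Min)/2 = (154+50)/510 = 204/510 = 0.4 → L = 40.0%
L ≤ 0.5 → S = Δ/(Max+Min) = 104/(154+50) = 104/204 = 0.50980… → S = 51.0%
(the 1/255 factors cancel in S and H, so raw channel differences can be used)
Max is R' → H = 60 × (((G-B)/Δ) mod 6) = 60 × (((50-135)/104) mod 6)
  (-85)/104 = -0.8173…; negative, so add 6 → 5.1826…
  H = 60 × 5.1826… = 310.961…° → H = 311.0°
= HSL(311.0°, 51.0%, 40.0%)


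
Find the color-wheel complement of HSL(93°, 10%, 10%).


Complement = opposite side of color wheel = hue + 180°
H' = (93 + 180) mod 360 = 273°
S and L unchanged.
= HSL(273°, 10%, 10%)


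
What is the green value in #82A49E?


Color: #82A49E
R = 82 = 130
G = A4 = 164
B = 9E = 158
Green = 164


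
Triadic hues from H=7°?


Triadic: equally spaced at 120° intervals
H1 = 7°
H2 = (7 + 120) mod 360 = 127°
H3 = (7 + 240) mod 360 = 247°
Triadic = 7°, 127°, 247°


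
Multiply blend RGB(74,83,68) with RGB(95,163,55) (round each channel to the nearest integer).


Multiply: C = A×B/255, rounded to nearest integer
R: 74×95/255 = 7030/255 ≈ 27.569 → 28
G: 83×163/255 = 13529/255 ≈ 53.055 → 53
B: 68×55/255 = 3740/255 ≈ 14.667 → 15
= RGB(28, 53, 15)


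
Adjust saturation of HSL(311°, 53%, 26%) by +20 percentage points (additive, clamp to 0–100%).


Original S = 53%
Adjustment = +20 percentage points
New S = 53 + (20) = 73
Clamp to [0, 100] → 73
= HSL(311°, 73%, 26%)


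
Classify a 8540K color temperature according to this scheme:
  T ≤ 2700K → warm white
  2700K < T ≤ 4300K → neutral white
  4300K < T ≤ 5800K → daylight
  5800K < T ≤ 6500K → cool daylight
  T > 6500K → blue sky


Temperature: 8540K
8540K > 6500K → blue sky
Classification: blue sky


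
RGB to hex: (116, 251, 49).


R = 116 → 74 (hex)
G = 251 → FB (hex)
B = 49 → 31 (hex)
Hex = #74FB31


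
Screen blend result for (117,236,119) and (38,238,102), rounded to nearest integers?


Screen: C = 255 - (255-A)×(255-B)/255, rounded to nearest integer
R: 255 - (255-117)×(255-38)/255 = 255 - 29946/255 ≈ 255 - 117.435 = 137.565 → 138
G: 255 - (255-236)×(255-238)/255 = 255 - 323/255 ≈ 255 - 1.267 = 253.733 → 254
B: 255 - (255-119)×(255-102)/255 = 255 - 20808/255 ≈ 255 - 81.600 = 173.400 → 173
= RGB(138, 254, 173)


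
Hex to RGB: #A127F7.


A1 → 161 (R)
27 → 39 (G)
F7 → 247 (B)
= RGB(161, 39, 247)


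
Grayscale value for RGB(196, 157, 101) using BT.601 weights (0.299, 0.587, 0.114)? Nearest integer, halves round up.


Gray = 0.299×R + 0.587×G + 0.114×B
Gray = 0.299×196 + 0.587×157 + 0.114×101
Gray = 58.604 + 92.159 + 11.514
Gray = 162.277 → round half up → 162
Gray = 162


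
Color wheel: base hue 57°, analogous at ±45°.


Base hue: 57°
Left analog: (57 - 45) mod 360 = 12°
Right analog: (57 + 45) mod 360 = 102°
Analogous hues = 12° and 102°


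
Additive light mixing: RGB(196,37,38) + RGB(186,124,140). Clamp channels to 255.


Additive: each channel = min(255, C₁+C₂)
R: 196+186 = 382 → 255
G: 37+124 = 161 → 161
B: 38+140 = 178 → 178
= RGB(255, 161, 178)


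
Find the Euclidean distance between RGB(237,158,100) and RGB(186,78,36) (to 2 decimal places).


d = √[(R₁-R₂)² + (G₁-G₂)² + (B₁-B₂)²]
d = √[(237-186)² + (158-78)² + (100-36)²]
d = √[2601 + 6400 + 4096]
d = √13097
d ≈ 114.44


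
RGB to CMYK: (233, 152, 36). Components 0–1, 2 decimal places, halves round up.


R'=233/255≈0.9137, G'=152/255≈0.5961, B'=36/255≈0.1412
K = 1 - max(R',G',B') = 1 - 233/255 = 22/255 = 0.08627… → 0.09
(1-R'-K)/(1-K) simplifies to (max-R)/max with max = 233:
C = (233-233)/233 = 0/233 = 0 → 0.00
M = (233-152)/233 = 81/233 = 0.34763… → 0.35
Y = (233-36)/233 = 197/233 = 0.84549… → 0.85
= CMYK(0.00, 0.35, 0.85, 0.09)


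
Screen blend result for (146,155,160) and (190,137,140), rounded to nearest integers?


Screen: C = 255 - (255-A)×(255-B)/255, rounded to nearest integer
R: 255 - (255-146)×(255-190)/255 = 255 - 7085/255 ≈ 255 - 27.784 = 227.216 → 227
G: 255 - (255-155)×(255-137)/255 = 255 - 11800/255 ≈ 255 - 46.275 = 208.725 → 209
B: 255 - (255-160)×(255-140)/255 = 255 - 10925/255 ≈ 255 - 42.843 = 212.157 → 212
= RGB(227, 209, 212)


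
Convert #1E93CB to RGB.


1E → 30 (R)
93 → 147 (G)
CB → 203 (B)
= RGB(30, 147, 203)


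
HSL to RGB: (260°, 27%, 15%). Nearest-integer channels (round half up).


H=260°, S=0.27, L=0.15
C = (1-|2L-1|)×S = (1-|-0.70|)×0.27 = 0.081
H' = H/60 = 260/60 ≈ 4.3333; X = C×(1-|H' mod 2 - 1|) = 0.027
m = L - C/2 = 0.15 - 0.0405 = 0.1095
Sector ⌊H'⌋ = 4 → (R',G',B') = (0.027, 0.0, 0.081)
RGB = ((R'+m)×255, (G'+m)×255, (B'+m)×255) = (34.8075, 27.9225, 48.5775)
Round half up → RGB(35, 28, 49)


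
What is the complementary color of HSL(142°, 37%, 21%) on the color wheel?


Complement = opposite side of color wheel = hue + 180°
H' = (142 + 180) mod 360 = 322°
S and L unchanged.
= HSL(322°, 37%, 21%)


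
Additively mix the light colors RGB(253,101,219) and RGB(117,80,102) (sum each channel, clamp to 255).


Additive: each channel = min(255, C₁+C₂)
R: 253+117 = 370 → 255
G: 101+80 = 181 → 181
B: 219+102 = 321 → 255
= RGB(255, 181, 255)


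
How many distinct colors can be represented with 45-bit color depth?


Colors = 2^bits = 2^45
= 35,184,372,088,832 colors


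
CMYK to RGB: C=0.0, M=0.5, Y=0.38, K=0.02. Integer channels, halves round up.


R = 255 × (1-C) × (1-K) = 255 × 1.00 × 0.98 = 249.9 → 250
G = 255 × (1-M) × (1-K) = 255 × 0.50 × 0.98 = 124.95 → 125
B = 255 × (1-Y) × (1-K) = 255 × 0.62 × 0.98 = 154.938 → 155
= RGB(250, 125, 155)


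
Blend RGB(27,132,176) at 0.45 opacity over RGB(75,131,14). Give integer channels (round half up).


C = α×F + (1-α)×B, with 1-α = 0.55
R: 0.45×27 + 0.55×75 = 12.15 + 41.25 = 53.40 → 53
G: 0.45×132 + 0.55×131 = 59.40 + 72.05 = 131.45 → 131
B: 0.45×176 + 0.55×14 = 79.20 + 7.70 = 86.90 → 87
= RGB(53, 131, 87)


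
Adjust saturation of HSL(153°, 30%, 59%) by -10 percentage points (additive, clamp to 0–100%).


Original S = 30%
Adjustment = -10 percentage points
New S = 30 + (-10) = 20
Clamp to [0, 100] → 20
= HSL(153°, 20%, 59%)


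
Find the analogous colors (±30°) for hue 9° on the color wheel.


Base hue: 9°
Left analog: (9 - 30) mod 360 = 339°
Right analog: (9 + 30) mod 360 = 39°
Analogous hues = 339° and 39°


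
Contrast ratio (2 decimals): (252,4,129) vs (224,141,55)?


Linearize each sRGB channel c=v/255: c/12.92 if c ≤ 0.04045 else ((c+0.055)/1.055)^2.4
L = 0.2126×R_lin + 0.7152×G_lin + 0.0722×B_lin
Color 1 (252,4,129):
  R=252: 252/255≈0.9882 > 0.04045 → ((0.9882+0.055)/1.055)^2.4 ≈ 0.97345
  G=4: 4/255≈0.0157 ≤ 0.04045 → 0.0157/12.92 ≈ 0.00121
  B=129: 129/255≈0.5059 > 0.04045 → ((0.5059+0.055)/1.055)^2.4 ≈ 0.21953
  L1 = 0.2126×0.97345 + 0.7152×0.00121 + 0.0722×0.21953 ≈ 0.22367
Color 2 (224,141,55):
  R=224: 224/255≈0.8784 > 0.04045 → ((0.8784+0.055)/1.055)^2.4 ≈ 0.74540
  G=141: 141/255≈0.5529 > 0.04045 → ((0.5529+0.055)/1.055)^2.4 ≈ 0.26636
  B=55: 55/255≈0.2157 > 0.04045 → ((0.2157+0.055)/1.055)^2.4 ≈ 0.03820
  L2 = 0.2126×0.74540 + 0.7152×0.26636 + 0.0722×0.03820 ≈ 0.35173
Lighter = 0.35173, Darker = 0.22367
Ratio = (L_lighter + 0.05) / (L_darker + 0.05)
Ratio = (0.35173 + 0.05) / (0.22367 + 0.05) = 0.40173 / 0.27367 ≈ 1.4679
Ratio ≈ 1.47:1


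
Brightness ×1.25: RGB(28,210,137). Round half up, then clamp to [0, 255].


Multiply each channel by 1.25, round half up, clamp to [0, 255]
R: 28×1.25 = 35
G: 210×1.25 = 262.5 → round → 263 → clamp → 255
B: 137×1.25 = 171.25 → round → 171
= RGB(35, 255, 171)


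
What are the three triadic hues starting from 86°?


Triadic: equally spaced at 120° intervals
H1 = 86°
H2 = (86 + 120) mod 360 = 206°
H3 = (86 + 240) mod 360 = 326°
Triadic = 86°, 206°, 326°


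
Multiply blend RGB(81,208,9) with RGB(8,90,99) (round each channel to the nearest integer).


Multiply: C = A×B/255, rounded to nearest integer
R: 81×8/255 = 648/255 ≈ 2.541 → 3
G: 208×90/255 = 18720/255 ≈ 73.412 → 73
B: 9×99/255 = 891/255 ≈ 3.494 → 3
= RGB(3, 73, 3)


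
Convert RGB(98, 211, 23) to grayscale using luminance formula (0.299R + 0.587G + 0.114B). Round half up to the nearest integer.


Gray = 0.299×R + 0.587×G + 0.114×B
Gray = 0.299×98 + 0.587×211 + 0.114×23
Gray = 29.302 + 123.857 + 2.622
Gray = 155.781 → round half up → 156
Gray = 156


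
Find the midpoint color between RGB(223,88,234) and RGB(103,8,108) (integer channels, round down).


Midpoint: each channel = ⌊(C₁+C₂)/2⌋
R: ⌊(223+103)/2⌋ = 163
G: ⌊(88+8)/2⌋ = 48
B: ⌊(234+108)/2⌋ = 171
= RGB(163, 48, 171)


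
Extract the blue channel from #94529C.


Color: #94529C
R = 94 = 148
G = 52 = 82
B = 9C = 156
Blue = 156


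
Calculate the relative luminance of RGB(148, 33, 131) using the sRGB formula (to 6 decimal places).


Linearize each channel (sRGB transfer function): c = v/255; c_lin = c/12.92 if c ≤ 0.04045, else ((c+0.055)/1.055)^2.4
  R: 148/255 ≈ 0.580392 > 0.04045 → ((0.580392+0.055)/1.055)^2.4 ≈ 0.296138
  G: 33/255 ≈ 0.129412 > 0.04045 → ((0.129412+0.055)/1.055)^2.4 ≈ 0.015209
  B: 131/255 ≈ 0.513725 > 0.04045 → ((0.513725+0.055)/1.055)^2.4 ≈ 0.226966
R_lin = 0.296138, G_lin = 0.015209, B_lin = 0.226966
L = 0.2126×R + 0.7152×G + 0.0722×B
L = 0.2126×0.296138 + 0.7152×0.015209 + 0.0722×0.226966
L ≈ 0.090223


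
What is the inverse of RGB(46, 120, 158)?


Invert: (255-R, 255-G, 255-B)
R: 255-46 = 209
G: 255-120 = 135
B: 255-158 = 97
= RGB(209, 135, 97)


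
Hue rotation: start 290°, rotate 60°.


New hue = (H + rotation) mod 360
New hue = (290 + 60) mod 360
= 350 mod 360
= 350°


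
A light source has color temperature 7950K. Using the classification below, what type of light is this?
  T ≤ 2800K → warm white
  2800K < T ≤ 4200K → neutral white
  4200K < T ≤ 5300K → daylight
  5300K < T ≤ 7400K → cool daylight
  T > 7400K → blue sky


Temperature: 7950K
7950K > 7400K → blue sky
Classification: blue sky


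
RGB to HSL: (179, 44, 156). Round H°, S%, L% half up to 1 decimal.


Normalize: R'=179/255≈0.7020, G'=44/255≈0.1725, B'=156/255≈0.6118
Max=179/255, Min=44/255, Δ=Max-Min=135/255
L = (Max+Min)/2 = (179+44)/510 = 223/510 = 0.43725… → L = 43.7%
L ≤ 0.5 → S = Δ/(Max+Min) = 135/(179+44) = 135/223 = 0.60538… → S = 60.5%
(the 1/255 factors cancel in S and H, so raw channel differences can be used)
Max is R' → H = 60 × (((G-B)/Δ) mod 6) = 60 × (((44-156)/135) mod 6)
  (-112)/135 = -0.8296…; negative, so add 6 → 5.1703…
  H = 60 × 5.1703… = 310.222…° → H = 310.2°
= HSL(310.2°, 60.5%, 43.7%)


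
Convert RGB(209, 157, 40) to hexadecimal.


R = 209 → D1 (hex)
G = 157 → 9D (hex)
B = 40 → 28 (hex)
Hex = #D19D28


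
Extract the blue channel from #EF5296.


Color: #EF5296
R = EF = 239
G = 52 = 82
B = 96 = 150
Blue = 150


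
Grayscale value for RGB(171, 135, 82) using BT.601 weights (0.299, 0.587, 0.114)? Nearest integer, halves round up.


Gray = 0.299×R + 0.587×G + 0.114×B
Gray = 0.299×171 + 0.587×135 + 0.114×82
Gray = 51.129 + 79.245 + 9.348
Gray = 139.722 → round half up → 140
Gray = 140


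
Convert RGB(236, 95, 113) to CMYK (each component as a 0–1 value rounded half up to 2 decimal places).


R'=236/255≈0.9255, G'=95/255≈0.3725, B'=113/255≈0.4431
K = 1 - max(R',G',B') = 1 - 236/255 = 19/255 = 0.07450… → 0.07
(1-R'-K)/(1-K) simplifies to (max-R)/max with max = 236:
C = (236-236)/236 = 0/236 = 0 → 0.00
M = (236-95)/236 = 141/236 = 0.59745… → 0.60
Y = (236-113)/236 = 123/236 = 0.52118… → 0.52
= CMYK(0.00, 0.60, 0.52, 0.07)


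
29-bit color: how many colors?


Colors = 2^bits = 2^29
= 536,870,912 colors


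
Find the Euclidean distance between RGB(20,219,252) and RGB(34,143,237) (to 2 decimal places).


d = √[(R₁-R₂)² + (G₁-G₂)² + (B₁-B₂)²]
d = √[(20-34)² + (219-143)² + (252-237)²]
d = √[196 + 5776 + 225]
d = √6197
d ≈ 78.72


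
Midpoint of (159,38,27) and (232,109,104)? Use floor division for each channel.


Midpoint: each channel = ⌊(C₁+C₂)/2⌋
R: ⌊(159+232)/2⌋ = 195
G: ⌊(38+109)/2⌋ = 73
B: ⌊(27+104)/2⌋ = 65
= RGB(195, 73, 65)


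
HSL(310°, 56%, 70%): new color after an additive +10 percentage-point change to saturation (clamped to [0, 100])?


Original S = 56%
Adjustment = +10 percentage points
New S = 56 + (10) = 66
Clamp to [0, 100] → 66
= HSL(310°, 66%, 70%)


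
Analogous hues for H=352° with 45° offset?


Base hue: 352°
Left analog: (352 - 45) mod 360 = 307°
Right analog: (352 + 45) mod 360 = 37°
Analogous hues = 307° and 37°


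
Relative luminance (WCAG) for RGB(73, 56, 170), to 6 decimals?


Linearize each channel (sRGB transfer function): c = v/255; c_lin = c/12.92 if c ≤ 0.04045, else ((c+0.055)/1.055)^2.4
  R: 73/255 ≈ 0.286275 > 0.04045 → ((0.286275+0.055)/1.055)^2.4 ≈ 0.066626
  G: 56/255 ≈ 0.219608 > 0.04045 → ((0.219608+0.055)/1.055)^2.4 ≈ 0.039546
  B: 170/255 ≈ 0.666667 > 0.04045 → ((0.666667+0.055)/1.055)^2.4 ≈ 0.401978
R_lin = 0.066626, G_lin = 0.039546, B_lin = 0.401978
L = 0.2126×R + 0.7152×G + 0.0722×B
L = 0.2126×0.066626 + 0.7152×0.039546 + 0.0722×0.401978
L ≈ 0.071471


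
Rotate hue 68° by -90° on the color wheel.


New hue = (H + rotation) mod 360
New hue = (68 -90) mod 360
= -22 mod 360
= 338°


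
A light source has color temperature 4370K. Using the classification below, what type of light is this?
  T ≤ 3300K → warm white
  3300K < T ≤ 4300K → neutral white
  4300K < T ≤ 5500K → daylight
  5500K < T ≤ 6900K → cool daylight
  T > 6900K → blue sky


Temperature: 4370K
4300K < 4370K ≤ 5500K → daylight
Classification: daylight


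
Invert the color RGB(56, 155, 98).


Invert: (255-R, 255-G, 255-B)
R: 255-56 = 199
G: 255-155 = 100
B: 255-98 = 157
= RGB(199, 100, 157)


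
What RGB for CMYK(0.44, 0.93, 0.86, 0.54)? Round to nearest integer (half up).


R = 255 × (1-C) × (1-K) = 255 × 0.56 × 0.46 = 65.688 → 66
G = 255 × (1-M) × (1-K) = 255 × 0.07 × 0.46 = 8.211 → 8
B = 255 × (1-Y) × (1-K) = 255 × 0.14 × 0.46 = 16.422 → 16
= RGB(66, 8, 16)


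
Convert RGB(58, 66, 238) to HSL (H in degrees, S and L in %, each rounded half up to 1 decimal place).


Normalize: R'=58/255≈0.2275, G'=66/255≈0.2588, B'=238/255≈0.9333
Max=238/255, Min=58/255, Δ=Max-Min=180/255
L = (Max+Min)/2 = (238+58)/510 = 296/510 = 0.58039… → L = 58.0%
L > 0.5 → S = Δ/(2-Max-Min) = 180/(510-238-58) = 180/214 = 0.84112… → S = 84.1%
(the 1/255 factors cancel in S and H, so raw channel differences can be used)
Max is B' → H = 60 × ((R-G)/Δ + 4) = 60 × ((58-66)/180 + 4)
  -8/180 + 4 = -0.0444… + 4 = 3.9555…
  H = 60 × 3.9555… = 237.333…° → H = 237.3°
= HSL(237.3°, 84.1%, 58.0%)


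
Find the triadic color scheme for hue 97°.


Triadic: equally spaced at 120° intervals
H1 = 97°
H2 = (97 + 120) mod 360 = 217°
H3 = (97 + 240) mod 360 = 337°
Triadic = 97°, 217°, 337°


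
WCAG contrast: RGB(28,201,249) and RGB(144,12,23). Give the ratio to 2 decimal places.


Linearize each sRGB channel c=v/255: c/12.92 if c ≤ 0.04045 else ((c+0.055)/1.055)^2.4
L = 0.2126×R_lin + 0.7152×G_lin + 0.0722×B_lin
Color 1 (28,201,249):
  R=28: 28/255≈0.1098 > 0.04045 → ((0.1098+0.055)/1.055)^2.4 ≈ 0.01161
  G=201: 201/255≈0.7882 > 0.04045 → ((0.7882+0.055)/1.055)^2.4 ≈ 0.58408
  B=249: 249/255≈0.9765 > 0.04045 → ((0.9765+0.055)/1.055)^2.4 ≈ 0.94731
  L1 = 0.2126×0.01161 + 0.7152×0.58408 + 0.0722×0.94731 ≈ 0.48860
Color 2 (144,12,23):
  R=144: 144/255≈0.5647 > 0.04045 → ((0.5647+0.055)/1.055)^2.4 ≈ 0.27889
  G=12: 12/255≈0.0471 > 0.04045 → ((0.0471+0.055)/1.055)^2.4 ≈ 0.00368
  B=23: 23/255≈0.0902 > 0.04045 → ((0.0902+0.055)/1.055)^2.4 ≈ 0.00857
  L2 = 0.2126×0.27889 + 0.7152×0.00368 + 0.0722×0.00857 ≈ 0.06254
Lighter = 0.48860, Darker = 0.06254
Ratio = (L_lighter + 0.05) / (L_darker + 0.05)
Ratio = (0.48860 + 0.05) / (0.06254 + 0.05) = 0.53860 / 0.11254 ≈ 4.7858
Ratio ≈ 4.79:1


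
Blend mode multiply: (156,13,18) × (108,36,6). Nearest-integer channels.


Multiply: C = A×B/255, rounded to nearest integer
R: 156×108/255 = 16848/255 ≈ 66.071 → 66
G: 13×36/255 = 468/255 ≈ 1.835 → 2
B: 18×6/255 = 108/255 ≈ 0.424 → 0
= RGB(66, 2, 0)


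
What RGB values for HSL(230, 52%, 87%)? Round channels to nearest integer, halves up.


H=230°, S=0.52, L=0.87
C = (1-|2L-1|)×S = (1-|0.74|)×0.52 = 0.1352
H' = H/60 = 230/60 ≈ 3.8333; X = C×(1-|H' mod 2 - 1|) ≈ 0.0225
m = L - C/2 = 0.87 - 0.0676 = 0.8024
Sector ⌊H'⌋ = 3 → (R',G',B') = (0.0, ≈0.0225, 0.1352)
RGB = ((R'+m)×255, (G'+m)×255, (B'+m)×255) = (204.612, 210.358, 239.088)
Round half up → RGB(205, 210, 239)


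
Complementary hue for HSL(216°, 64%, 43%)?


Complement = opposite side of color wheel = hue + 180°
H' = (216 + 180) mod 360 = 36°
S and L unchanged.
= HSL(36°, 64%, 43%)


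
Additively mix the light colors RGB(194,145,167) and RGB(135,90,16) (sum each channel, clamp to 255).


Additive: each channel = min(255, C₁+C₂)
R: 194+135 = 329 → 255
G: 145+90 = 235 → 235
B: 167+16 = 183 → 183
= RGB(255, 235, 183)


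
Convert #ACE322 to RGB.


AC → 172 (R)
E3 → 227 (G)
22 → 34 (B)
= RGB(172, 227, 34)


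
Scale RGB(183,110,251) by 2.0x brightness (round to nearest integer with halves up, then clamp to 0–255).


Multiply each channel by 2.0, round half up, clamp to [0, 255]
R: 183×2.0 = 366 → clamp → 255
G: 110×2.0 = 220
B: 251×2.0 = 502 → clamp → 255
= RGB(255, 220, 255)


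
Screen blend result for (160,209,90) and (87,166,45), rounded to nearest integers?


Screen: C = 255 - (255-A)×(255-B)/255, rounded to nearest integer
R: 255 - (255-160)×(255-87)/255 = 255 - 15960/255 ≈ 255 - 62.588 = 192.412 → 192
G: 255 - (255-209)×(255-166)/255 = 255 - 4094/255 ≈ 255 - 16.055 = 238.945 → 239
B: 255 - (255-90)×(255-45)/255 = 255 - 34650/255 ≈ 255 - 135.882 = 119.118 → 119
= RGB(192, 239, 119)


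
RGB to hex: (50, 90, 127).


R = 50 → 32 (hex)
G = 90 → 5A (hex)
B = 127 → 7F (hex)
Hex = #325A7F


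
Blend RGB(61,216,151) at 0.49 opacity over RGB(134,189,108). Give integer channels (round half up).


C = α×F + (1-α)×B, with 1-α = 0.51
R: 0.49×61 + 0.51×134 = 29.89 + 68.34 = 98.23 → 98
G: 0.49×216 + 0.51×189 = 105.84 + 96.39 = 202.23 → 202
B: 0.49×151 + 0.51×108 = 73.99 + 55.08 = 129.07 → 129
= RGB(98, 202, 129)


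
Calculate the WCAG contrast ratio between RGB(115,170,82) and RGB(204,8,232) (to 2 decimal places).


Linearize each sRGB channel c=v/255: c/12.92 if c ≤ 0.04045 else ((c+0.055)/1.055)^2.4
L = 0.2126×R_lin + 0.7152×G_lin + 0.0722×B_lin
Color 1 (115,170,82):
  R=115: 115/255≈0.4510 > 0.04045 → ((0.4510+0.055)/1.055)^2.4 ≈ 0.17144
  G=170: 170/255≈0.6667 > 0.04045 → ((0.6667+0.055)/1.055)^2.4 ≈ 0.40198
  B=82: 82/255≈0.3216 > 0.04045 → ((0.3216+0.055)/1.055)^2.4 ≈ 0.08438
  L1 = 0.2126×0.17144 + 0.7152×0.40198 + 0.0722×0.08438 ≈ 0.33003
Color 2 (204,8,232):
  R=204: 204/255≈0.8000 > 0.04045 → ((0.8000+0.055)/1.055)^2.4 ≈ 0.60383
  G=8: 8/255≈0.0314 ≤ 0.04045 → 0.0314/12.92 ≈ 0.00243
  B=232: 232/255≈0.9098 > 0.04045 → ((0.9098+0.055)/1.055)^2.4 ≈ 0.80695
  L2 = 0.2126×0.60383 + 0.7152×0.00243 + 0.0722×0.80695 ≈ 0.18837
Lighter = 0.33003, Darker = 0.18837
Ratio = (L_lighter + 0.05) / (L_darker + 0.05)
Ratio = (0.33003 + 0.05) / (0.18837 + 0.05) = 0.38003 / 0.23837 ≈ 1.5943
Ratio ≈ 1.59:1


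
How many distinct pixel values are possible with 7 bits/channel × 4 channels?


Total bits = 7 bits/channel × 4 channels = 28 bits
Distinct pixel values = 2^28
= 268,435,456 pixel values


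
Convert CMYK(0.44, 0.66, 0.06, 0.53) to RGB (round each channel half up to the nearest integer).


R = 255 × (1-C) × (1-K) = 255 × 0.56 × 0.47 = 67.116 → 67
G = 255 × (1-M) × (1-K) = 255 × 0.34 × 0.47 = 40.749 → 41
B = 255 × (1-Y) × (1-K) = 255 × 0.94 × 0.47 = 112.659 → 113
= RGB(67, 41, 113)


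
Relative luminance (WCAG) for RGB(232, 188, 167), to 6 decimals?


Linearize each channel (sRGB transfer function): c = v/255; c_lin = c/12.92 if c ≤ 0.04045, else ((c+0.055)/1.055)^2.4
  R: 232/255 ≈ 0.909804 > 0.04045 → ((0.909804+0.055)/1.055)^2.4 ≈ 0.806952
  G: 188/255 ≈ 0.737255 > 0.04045 → ((0.737255+0.055)/1.055)^2.4 ≈ 0.502886
  B: 167/255 ≈ 0.654902 > 0.04045 → ((0.654902+0.055)/1.055)^2.4 ≈ 0.386429
R_lin = 0.806952, G_lin = 0.502886, B_lin = 0.386429
L = 0.2126×R + 0.7152×G + 0.0722×B
L = 0.2126×0.806952 + 0.7152×0.502886 + 0.0722×0.386429
L ≈ 0.559123


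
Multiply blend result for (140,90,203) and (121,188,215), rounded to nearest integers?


Multiply: C = A×B/255, rounded to nearest integer
R: 140×121/255 = 16940/255 ≈ 66.431 → 66
G: 90×188/255 = 16920/255 ≈ 66.353 → 66
B: 203×215/255 = 43645/255 ≈ 171.157 → 171
= RGB(66, 66, 171)


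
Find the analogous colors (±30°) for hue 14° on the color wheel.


Base hue: 14°
Left analog: (14 - 30) mod 360 = 344°
Right analog: (14 + 30) mod 360 = 44°
Analogous hues = 344° and 44°


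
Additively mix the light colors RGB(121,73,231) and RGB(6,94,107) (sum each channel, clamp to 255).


Additive: each channel = min(255, C₁+C₂)
R: 121+6 = 127 → 127
G: 73+94 = 167 → 167
B: 231+107 = 338 → 255
= RGB(127, 167, 255)


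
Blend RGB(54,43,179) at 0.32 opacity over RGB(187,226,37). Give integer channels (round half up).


C = α×F + (1-α)×B, with 1-α = 0.68
R: 0.32×54 + 0.68×187 = 17.28 + 127.16 = 144.44 → 144
G: 0.32×43 + 0.68×226 = 13.76 + 153.68 = 167.44 → 167
B: 0.32×179 + 0.68×37 = 57.28 + 25.16 = 82.44 → 82
= RGB(144, 167, 82)


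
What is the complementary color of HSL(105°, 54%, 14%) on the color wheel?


Complement = opposite side of color wheel = hue + 180°
H' = (105 + 180) mod 360 = 285°
S and L unchanged.
= HSL(285°, 54%, 14%)


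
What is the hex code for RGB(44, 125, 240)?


R = 44 → 2C (hex)
G = 125 → 7D (hex)
B = 240 → F0 (hex)
Hex = #2C7DF0


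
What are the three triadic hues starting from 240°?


Triadic: equally spaced at 120° intervals
H1 = 240°
H2 = (240 + 120) mod 360 = 0°
H3 = (240 + 240) mod 360 = 120°
Triadic = 240°, 0°, 120°


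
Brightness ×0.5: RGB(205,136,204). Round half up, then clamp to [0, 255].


Multiply each channel by 0.5, round half up, clamp to [0, 255]
R: 205×0.5 = 102.5 → round → 103
G: 136×0.5 = 68
B: 204×0.5 = 102
= RGB(103, 68, 102)


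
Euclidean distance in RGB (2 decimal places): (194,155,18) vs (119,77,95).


d = √[(R₁-R₂)² + (G₁-G₂)² + (B₁-B₂)²]
d = √[(194-119)² + (155-77)² + (18-95)²]
d = √[5625 + 6084 + 5929]
d = √17638
d ≈ 132.81


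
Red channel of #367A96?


Color: #367A96
R = 36 = 54
G = 7A = 122
B = 96 = 150
Red = 54


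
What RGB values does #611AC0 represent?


61 → 97 (R)
1A → 26 (G)
C0 → 192 (B)
= RGB(97, 26, 192)


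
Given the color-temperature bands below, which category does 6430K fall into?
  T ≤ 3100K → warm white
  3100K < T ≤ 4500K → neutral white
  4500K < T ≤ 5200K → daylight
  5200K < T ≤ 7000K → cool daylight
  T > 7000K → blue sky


Temperature: 6430K
5200K < 6430K ≤ 7000K → cool daylight
Classification: cool daylight


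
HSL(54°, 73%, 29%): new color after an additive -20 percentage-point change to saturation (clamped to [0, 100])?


Original S = 73%
Adjustment = -20 percentage points
New S = 73 + (-20) = 53
Clamp to [0, 100] → 53
= HSL(54°, 53%, 29%)


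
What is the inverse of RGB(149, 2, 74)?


Invert: (255-R, 255-G, 255-B)
R: 255-149 = 106
G: 255-2 = 253
B: 255-74 = 181
= RGB(106, 253, 181)


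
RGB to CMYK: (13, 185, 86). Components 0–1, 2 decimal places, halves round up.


R'=13/255≈0.0510, G'=185/255≈0.7255, B'=86/255≈0.3373
K = 1 - max(R',G',B') = 1 - 185/255 = 70/255 = 0.27450… → 0.27
(1-R'-K)/(1-K) simplifies to (max-R)/max with max = 185:
C = (185-13)/185 = 172/185 = 0.92972… → 0.93
M = (185-185)/185 = 0/185 = 0 → 0.00
Y = (185-86)/185 = 99/185 = 0.53513… → 0.54
= CMYK(0.93, 0.00, 0.54, 0.27)


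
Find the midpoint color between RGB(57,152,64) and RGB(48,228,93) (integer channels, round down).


Midpoint: each channel = ⌊(C₁+C₂)/2⌋
R: ⌊(57+48)/2⌋ = 52
G: ⌊(152+228)/2⌋ = 190
B: ⌊(64+93)/2⌋ = 78
= RGB(52, 190, 78)


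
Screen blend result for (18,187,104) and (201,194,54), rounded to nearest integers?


Screen: C = 255 - (255-A)×(255-B)/255, rounded to nearest integer
R: 255 - (255-18)×(255-201)/255 = 255 - 12798/255 ≈ 255 - 50.188 = 204.812 → 205
G: 255 - (255-187)×(255-194)/255 = 255 - 4148/255 ≈ 255 - 16.267 = 238.733 → 239
B: 255 - (255-104)×(255-54)/255 = 255 - 30351/255 ≈ 255 - 119.024 = 135.976 → 136
= RGB(205, 239, 136)


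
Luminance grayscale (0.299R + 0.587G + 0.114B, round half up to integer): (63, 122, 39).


Gray = 0.299×R + 0.587×G + 0.114×B
Gray = 0.299×63 + 0.587×122 + 0.114×39
Gray = 18.837 + 71.614 + 4.446
Gray = 94.897 → round half up → 95
Gray = 95


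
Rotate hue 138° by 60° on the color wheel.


New hue = (H + rotation) mod 360
New hue = (138 + 60) mod 360
= 198 mod 360
= 198°


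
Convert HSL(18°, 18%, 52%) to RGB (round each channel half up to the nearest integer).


H=18°, S=0.18, L=0.52
C = (1-|2L-1|)×S = (1-|0.04|)×0.18 = 0.1728
H' = H/60 = 18/60 ≈ 0.3000; X = C×(1-|H' mod 2 - 1|) = 0.05184
m = L - C/2 = 0.52 - 0.0864 = 0.4336
Sector ⌊H'⌋ = 0 → (R',G',B') = (0.1728, 0.05184, 0.0)
RGB = ((R'+m)×255, (G'+m)×255, (B'+m)×255) = (154.632, 123.7872, 110.568)
Round half up → RGB(155, 124, 111)


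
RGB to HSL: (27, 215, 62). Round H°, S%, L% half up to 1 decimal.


Normalize: R'=27/255≈0.1059, G'=215/255≈0.8431, B'=62/255≈0.2431
Max=215/255, Min=27/255, Δ=Max-Min=188/255
L = (Max+Min)/2 = (215+27)/510 = 242/510 = 0.47450… → L = 47.5%
L ≤ 0.5 → S = Δ/(Max+Min) = 188/(215+27) = 188/242 = 0.77685… → S = 77.7%
(the 1/255 factors cancel in S and H, so raw channel differences can be used)
Max is G' → H = 60 × ((B-R)/Δ + 2) = 60 × ((62-27)/188 + 2)
  35/188 + 2 = 0.1861… + 2 = 2.1861…
  H = 60 × 2.1861… = 131.170…° → H = 131.2°
= HSL(131.2°, 77.7%, 47.5%)


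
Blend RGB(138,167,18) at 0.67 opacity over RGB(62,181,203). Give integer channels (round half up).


C = α×F + (1-α)×B, with 1-α = 0.33
R: 0.67×138 + 0.33×62 = 92.46 + 20.46 = 112.92 → 113
G: 0.67×167 + 0.33×181 = 111.89 + 59.73 = 171.62 → 172
B: 0.67×18 + 0.33×203 = 12.06 + 66.99 = 79.05 → 79
= RGB(113, 172, 79)


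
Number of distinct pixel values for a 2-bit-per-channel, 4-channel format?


Total bits = 2 bits/channel × 4 channels = 8 bits
Distinct pixel values = 2^8
= 256 pixel values
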